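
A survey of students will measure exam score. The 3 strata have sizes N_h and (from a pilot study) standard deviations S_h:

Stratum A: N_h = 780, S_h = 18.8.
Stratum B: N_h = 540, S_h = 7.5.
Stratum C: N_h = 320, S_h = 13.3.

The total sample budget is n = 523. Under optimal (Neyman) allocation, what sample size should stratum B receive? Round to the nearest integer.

92

Neyman allocation: n_h = n · N_h S_h / Σ N_i S_i, with n = 523.
  stratum A: N_h·S_h = 780·18.8 = 14664.00
  stratum B: N_h·S_h = 540·7.5 = 4050.00
  stratum C: N_h·S_h = 320·13.3 = 4256.00
Σ N_h S_h = 22970.00
n for stratum B = 523·4050.00/22970.00 = 92.214 → 92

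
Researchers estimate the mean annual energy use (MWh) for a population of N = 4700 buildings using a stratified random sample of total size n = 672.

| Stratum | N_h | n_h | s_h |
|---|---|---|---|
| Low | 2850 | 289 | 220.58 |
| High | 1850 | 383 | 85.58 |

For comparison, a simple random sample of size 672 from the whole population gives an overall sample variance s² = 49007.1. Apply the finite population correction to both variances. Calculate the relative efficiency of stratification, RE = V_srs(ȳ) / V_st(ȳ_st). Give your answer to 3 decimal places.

V̂(ȳ_st) = Σ W_h² (1 − n_h/N_h) s_h²/n_h, with W_h = N_h/N and N = 4700:
  stratum Low: (2850/4700)²·(1 − 289/2850)·220.58²/289 = 55.628
  stratum High: (1850/4700)²·(1 − 383/1850)·85.58²/383 = 2.34937
V_st = 57.9773
V_srs = (1 − 672/4700)·49007.1/672 = 62.5002
Relative efficiency = V_srs / V_st = 62.5002/57.9773 = 1.0780

RE ≈ 1.078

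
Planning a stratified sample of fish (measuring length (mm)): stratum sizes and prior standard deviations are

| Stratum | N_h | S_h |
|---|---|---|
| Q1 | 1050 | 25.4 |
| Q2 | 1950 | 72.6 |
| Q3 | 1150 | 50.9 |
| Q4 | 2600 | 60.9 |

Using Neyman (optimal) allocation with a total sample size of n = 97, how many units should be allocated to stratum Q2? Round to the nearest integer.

36

Neyman allocation: n_h = n · N_h S_h / Σ N_i S_i, with n = 97.
  stratum Q1: N_h·S_h = 1050·25.4 = 26670.00
  stratum Q2: N_h·S_h = 1950·72.6 = 141570.00
  stratum Q3: N_h·S_h = 1150·50.9 = 58535.00
  stratum Q4: N_h·S_h = 2600·60.9 = 158340.00
Σ N_h S_h = 385115.00
n for stratum Q2 = 97·141570.00/385115.00 = 35.658 → 36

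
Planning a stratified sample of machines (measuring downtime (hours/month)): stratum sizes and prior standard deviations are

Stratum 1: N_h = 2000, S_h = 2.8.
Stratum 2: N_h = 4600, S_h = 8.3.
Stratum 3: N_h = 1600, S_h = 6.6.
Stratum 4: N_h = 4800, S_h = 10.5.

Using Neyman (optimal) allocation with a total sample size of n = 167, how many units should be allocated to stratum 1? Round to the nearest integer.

Neyman allocation: n_h = n · N_h S_h / Σ N_i S_i, with n = 167.
  stratum 1: N_h·S_h = 2000·2.8 = 5600.00
  stratum 2: N_h·S_h = 4600·8.3 = 38180.00
  stratum 3: N_h·S_h = 1600·6.6 = 10560.00
  stratum 4: N_h·S_h = 4800·10.5 = 50400.00
Σ N_h S_h = 104740.00
n for stratum 1 = 167·5600.00/104740.00 = 8.929 → 9

9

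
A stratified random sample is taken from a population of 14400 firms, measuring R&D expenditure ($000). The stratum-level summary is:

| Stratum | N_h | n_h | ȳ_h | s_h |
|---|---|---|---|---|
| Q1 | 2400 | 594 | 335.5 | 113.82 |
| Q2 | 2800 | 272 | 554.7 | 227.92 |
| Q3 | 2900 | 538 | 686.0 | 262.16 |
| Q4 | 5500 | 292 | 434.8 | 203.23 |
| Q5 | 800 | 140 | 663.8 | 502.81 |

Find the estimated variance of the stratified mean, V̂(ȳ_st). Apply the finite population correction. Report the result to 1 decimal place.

V̂(ȳ_st) ≈ 35.3

V̂(ȳ_st) = Σ W_h² (1 − n_h/N_h) s_h²/n_h, with W_h = N_h/N and N = 14400:
  stratum Q1: (2400/14400)²·(1 − 594/2400)·113.82²/594 = 0.455884
  stratum Q2: (2800/14400)²·(1 − 272/2800)·227.92²/272 = 6.51938
  stratum Q3: (2900/14400)²·(1 − 538/2900)·262.16²/538 = 4.21991
  stratum Q4: (5500/14400)²·(1 − 292/5500)·203.23²/292 = 19.539
  stratum Q5: (800/14400)²·(1 − 140/800)·502.81²/140 = 4.59821
V̂(ȳ_st) = 35.3323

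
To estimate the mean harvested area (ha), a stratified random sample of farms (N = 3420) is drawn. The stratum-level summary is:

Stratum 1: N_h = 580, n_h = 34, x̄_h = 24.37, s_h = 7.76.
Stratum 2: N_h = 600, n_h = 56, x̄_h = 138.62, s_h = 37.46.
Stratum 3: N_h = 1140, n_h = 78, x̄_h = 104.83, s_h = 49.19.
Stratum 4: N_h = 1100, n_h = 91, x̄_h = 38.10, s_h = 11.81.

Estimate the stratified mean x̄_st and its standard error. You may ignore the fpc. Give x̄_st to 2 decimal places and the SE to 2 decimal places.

x̄_st ≈ 75.65, SE ≈ 2.10

x̄_st = Σ W_h x̄_h = (580·24.37 + 600·138.62 + 1140·104.83 + 1100·38.10)/3420 = 75.64994
V̂(x̄_st) = Σ W_h² s_h²/n_h, with W_h = N_h/N and N = 3420:
  stratum 1: (580/3420)²·7.76²/34 = 0.0509388
  stratum 2: (600/3420)²·37.46²/56 = 0.771255
  stratum 3: (1140/3420)²·49.19²/78 = 3.4468
  stratum 4: (1100/3420)²·11.81²/91 = 0.158559
V̂(x̄_st) = 4.42756
SE(x̄_st) = √4.42756 = 2.10418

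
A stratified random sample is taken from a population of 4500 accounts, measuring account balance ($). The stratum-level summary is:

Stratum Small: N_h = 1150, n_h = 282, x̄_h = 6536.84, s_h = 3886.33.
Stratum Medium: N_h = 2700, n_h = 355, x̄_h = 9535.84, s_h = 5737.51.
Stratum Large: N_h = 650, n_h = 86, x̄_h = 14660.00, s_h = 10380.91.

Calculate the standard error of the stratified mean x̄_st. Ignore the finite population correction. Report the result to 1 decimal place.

SE(x̄_st) ≈ 251.0

V̂(x̄_st) = Σ W_h² s_h²/n_h, with W_h = N_h/N and N = 4500:
  stratum Small: (1150/4500)²·3886.33²/282 = 3497.85
  stratum Medium: (2700/4500)²·5737.51²/355 = 33382.7
  stratum Large: (650/4500)²·10380.91²/86 = 26144.1
V̂(x̄_st) = 63024.6
SE(x̄_st) = √63024.6 = 251.047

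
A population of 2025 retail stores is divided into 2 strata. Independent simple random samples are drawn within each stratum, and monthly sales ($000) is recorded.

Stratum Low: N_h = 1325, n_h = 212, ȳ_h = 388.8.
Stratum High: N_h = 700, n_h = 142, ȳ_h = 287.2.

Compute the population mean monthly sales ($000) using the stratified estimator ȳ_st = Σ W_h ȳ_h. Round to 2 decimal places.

N = Σ N_h = 2025. Stratum weights W_h = N_h/N.
ȳ_st = (1325·388.8 + 700·287.2) / 2025 = 353.6790

ȳ_st ≈ 353.68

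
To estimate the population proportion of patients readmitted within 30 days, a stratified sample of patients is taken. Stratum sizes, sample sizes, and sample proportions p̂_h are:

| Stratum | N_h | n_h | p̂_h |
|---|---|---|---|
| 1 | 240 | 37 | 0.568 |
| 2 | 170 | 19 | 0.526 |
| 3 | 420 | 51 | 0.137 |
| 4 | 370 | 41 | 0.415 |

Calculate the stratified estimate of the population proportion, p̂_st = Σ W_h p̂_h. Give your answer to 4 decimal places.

p̂_st ≈ 0.3640

N = 1200; stratum weights W_h = N_h/N.
p̂_st = Σ W_h p̂_h = (240·0.568 + 170·0.526 + 420·0.137 + 370·0.415)/1200 = 0.36402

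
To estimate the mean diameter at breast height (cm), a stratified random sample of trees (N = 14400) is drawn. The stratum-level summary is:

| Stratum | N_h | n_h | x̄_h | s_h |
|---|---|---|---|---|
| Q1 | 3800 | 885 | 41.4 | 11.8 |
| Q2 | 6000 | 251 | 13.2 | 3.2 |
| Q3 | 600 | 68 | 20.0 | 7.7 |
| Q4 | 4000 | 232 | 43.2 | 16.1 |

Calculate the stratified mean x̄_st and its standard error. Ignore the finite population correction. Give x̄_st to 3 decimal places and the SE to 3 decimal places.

x̄_st = Σ W_h x̄_h = (3800·41.4 + 6000·13.2 + 600·20.0 + 4000·43.2)/14400 = 29.25833
V̂(x̄_st) = Σ W_h² s_h²/n_h, with W_h = N_h/N and N = 14400:
  stratum Q1: (3800/14400)²·11.8²/885 = 0.0109563
  stratum Q2: (6000/14400)²·3.2²/251 = 0.00708278
  stratum Q3: (600/14400)²·7.7²/68 = 0.00151374
  stratum Q4: (4000/14400)²·16.1²/232 = 0.0862102
V̂(x̄_st) = 0.105763
SE(x̄_st) = √0.105763 = 0.325212

x̄_st ≈ 29.258, SE ≈ 0.325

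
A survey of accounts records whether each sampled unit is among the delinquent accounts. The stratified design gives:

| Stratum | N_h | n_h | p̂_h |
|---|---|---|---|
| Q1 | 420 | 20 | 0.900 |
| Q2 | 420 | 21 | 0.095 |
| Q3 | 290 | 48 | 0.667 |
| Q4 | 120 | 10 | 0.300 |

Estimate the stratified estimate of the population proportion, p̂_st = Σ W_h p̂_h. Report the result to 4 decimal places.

N = 1250; stratum weights W_h = N_h/N.
p̂_st = Σ W_h p̂_h = (420·0.900 + 420·0.095 + 290·0.667 + 120·0.300)/1250 = 0.51786

p̂_st ≈ 0.5179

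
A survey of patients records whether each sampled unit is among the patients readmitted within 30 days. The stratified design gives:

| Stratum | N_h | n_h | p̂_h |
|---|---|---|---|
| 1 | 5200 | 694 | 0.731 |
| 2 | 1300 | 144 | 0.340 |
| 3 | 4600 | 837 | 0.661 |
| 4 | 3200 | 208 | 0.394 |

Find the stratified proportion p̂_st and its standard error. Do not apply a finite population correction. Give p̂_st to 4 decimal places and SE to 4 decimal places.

p̂_st ≈ 0.5975, SE ≈ 0.0117

N = 14300; stratum weights W_h = N_h/N.
p̂_st = Σ W_h p̂_h = (5200·0.731 + 1300·0.340 + 4600·0.661 + 3200·0.394)/14300 = 0.59752
V̂(p̂_st) = Σ W_h² p̂_h(1−p̂_h)/(n_h−1):
  stratum 1: (5200/14300)²·0.731·0.269/693 = 3.75207e-05
  stratum 2: (1300/14300)²·0.340·0.660/143 = 1.29688e-05
  stratum 3: (4600/14300)²·0.661·0.339/836 = 2.77357e-05
  stratum 4: (3200/14300)²·0.394·0.606/207 = 5.77599e-05
V̂(p̂_st) = 0.000135985; SE = √V̂ = 0.0116613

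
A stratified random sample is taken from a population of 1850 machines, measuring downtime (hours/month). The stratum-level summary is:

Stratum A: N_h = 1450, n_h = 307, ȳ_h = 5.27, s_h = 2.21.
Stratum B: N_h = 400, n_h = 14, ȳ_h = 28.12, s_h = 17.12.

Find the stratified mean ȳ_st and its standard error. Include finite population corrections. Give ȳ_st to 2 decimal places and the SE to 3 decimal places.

ȳ_st ≈ 10.21, SE ≈ 0.976

ȳ_st = Σ W_h ȳ_h = (1450·5.27 + 400·28.12)/1850 = 10.21054
V̂(ȳ_st) = Σ W_h² (1 − n_h/N_h) s_h²/n_h, with W_h = N_h/N and N = 1850:
  stratum A: (1450/1850)²·(1 − 307/1450)·2.21²/307 = 0.00770401
  stratum B: (400/1850)²·(1 − 14/400)·17.12²/14 = 0.944459
V̂(ȳ_st) = 0.952163
SE(ȳ_st) = √0.952163 = 0.975789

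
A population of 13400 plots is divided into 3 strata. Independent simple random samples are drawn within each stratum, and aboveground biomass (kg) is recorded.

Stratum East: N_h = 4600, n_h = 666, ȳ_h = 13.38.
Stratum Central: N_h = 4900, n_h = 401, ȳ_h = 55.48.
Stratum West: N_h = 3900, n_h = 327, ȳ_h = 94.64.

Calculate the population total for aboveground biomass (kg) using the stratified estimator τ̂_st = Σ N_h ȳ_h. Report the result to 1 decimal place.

τ̂_st ≈ 702496.0

τ̂_st = Σ N_h ȳ_h = 4600·13.38 + 4900·55.48 + 3900·94.64 = 702496.0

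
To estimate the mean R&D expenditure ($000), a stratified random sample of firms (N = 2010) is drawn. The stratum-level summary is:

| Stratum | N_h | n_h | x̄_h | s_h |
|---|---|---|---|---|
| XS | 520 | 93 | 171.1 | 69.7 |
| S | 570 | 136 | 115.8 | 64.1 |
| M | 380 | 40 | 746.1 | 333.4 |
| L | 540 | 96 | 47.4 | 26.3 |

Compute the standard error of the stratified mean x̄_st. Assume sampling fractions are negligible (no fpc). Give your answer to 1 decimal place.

SE(x̄_st) ≈ 10.3

V̂(x̄_st) = Σ W_h² s_h²/n_h, with W_h = N_h/N and N = 2010:
  stratum XS: (520/2010)²·69.7²/93 = 3.49621
  stratum S: (570/2010)²·64.1²/136 = 2.4296
  stratum M: (380/2010)²·333.4²/40 = 99.3222
  stratum L: (540/2010)²·26.3²/96 = 0.520039
V̂(x̄_st) = 105.768
SE(x̄_st) = √105.768 = 10.2844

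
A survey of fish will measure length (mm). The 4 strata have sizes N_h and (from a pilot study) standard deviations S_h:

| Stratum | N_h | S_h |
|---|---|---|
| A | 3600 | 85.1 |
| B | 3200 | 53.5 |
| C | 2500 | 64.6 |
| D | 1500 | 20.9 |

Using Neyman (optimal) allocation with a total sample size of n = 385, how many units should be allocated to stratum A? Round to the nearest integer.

176

Neyman allocation: n_h = n · N_h S_h / Σ N_i S_i, with n = 385.
  stratum A: N_h·S_h = 3600·85.1 = 306360.00
  stratum B: N_h·S_h = 3200·53.5 = 171200.00
  stratum C: N_h·S_h = 2500·64.6 = 161500.00
  stratum D: N_h·S_h = 1500·20.9 = 31350.00
Σ N_h S_h = 670410.00
n for stratum A = 385·306360.00/670410.00 = 175.935 → 176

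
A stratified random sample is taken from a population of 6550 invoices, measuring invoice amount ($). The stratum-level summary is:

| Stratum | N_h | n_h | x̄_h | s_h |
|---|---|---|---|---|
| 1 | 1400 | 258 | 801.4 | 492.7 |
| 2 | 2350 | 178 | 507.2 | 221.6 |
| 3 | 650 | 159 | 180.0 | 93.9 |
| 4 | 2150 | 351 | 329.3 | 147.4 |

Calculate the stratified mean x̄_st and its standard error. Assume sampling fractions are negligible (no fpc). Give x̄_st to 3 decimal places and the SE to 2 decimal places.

x̄_st ≈ 479.218, SE ≈ 9.26

x̄_st = Σ W_h x̄_h = (1400·801.4 + 2350·507.2 + 650·180.0 + 2150·329.3)/6550 = 479.21756
V̂(x̄_st) = Σ W_h² s_h²/n_h, with W_h = N_h/N and N = 6550:
  stratum 1: (1400/6550)²·492.7²/258 = 42.9852
  stratum 2: (2350/6550)²·221.6²/178 = 35.5118
  stratum 3: (650/6550)²·93.9²/159 = 0.546108
  stratum 4: (2150/6550)²·147.4²/351 = 6.66933
V̂(x̄_st) = 85.7124
SE(x̄_st) = √85.7124 = 9.2581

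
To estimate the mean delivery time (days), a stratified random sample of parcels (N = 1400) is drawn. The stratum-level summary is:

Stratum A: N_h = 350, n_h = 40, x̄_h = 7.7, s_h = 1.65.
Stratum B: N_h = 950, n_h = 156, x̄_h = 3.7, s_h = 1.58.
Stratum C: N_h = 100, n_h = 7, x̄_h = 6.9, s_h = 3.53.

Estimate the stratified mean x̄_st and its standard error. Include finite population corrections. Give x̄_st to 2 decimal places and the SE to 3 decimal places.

x̄_st ≈ 4.93, SE ≈ 0.136

x̄_st = Σ W_h x̄_h = (350·7.7 + 950·3.7 + 100·6.9)/1400 = 4.92857
V̂(x̄_st) = Σ W_h² (1 − n_h/N_h) s_h²/n_h, with W_h = N_h/N and N = 1400:
  stratum A: (350/1400)²·(1 − 40/350)·1.65²/40 = 0.00376775
  stratum B: (950/1400)²·(1 − 156/950)·1.58²/156 = 0.00615854
  stratum C: (100/1400)²·(1 − 7/100)·3.53²/7 = 0.00844653
V̂(x̄_st) = 0.0183728
SE(x̄_st) = √0.0183728 = 0.135546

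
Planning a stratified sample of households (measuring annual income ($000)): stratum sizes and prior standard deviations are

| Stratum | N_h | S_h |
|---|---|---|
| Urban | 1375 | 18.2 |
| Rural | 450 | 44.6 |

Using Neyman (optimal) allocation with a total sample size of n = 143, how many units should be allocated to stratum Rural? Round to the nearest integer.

Neyman allocation: n_h = n · N_h S_h / Σ N_i S_i, with n = 143.
  stratum Urban: N_h·S_h = 1375·18.2 = 25025.00
  stratum Rural: N_h·S_h = 450·44.6 = 20070.00
Σ N_h S_h = 45095.00
n for stratum Rural = 143·20070.00/45095.00 = 63.644 → 64

64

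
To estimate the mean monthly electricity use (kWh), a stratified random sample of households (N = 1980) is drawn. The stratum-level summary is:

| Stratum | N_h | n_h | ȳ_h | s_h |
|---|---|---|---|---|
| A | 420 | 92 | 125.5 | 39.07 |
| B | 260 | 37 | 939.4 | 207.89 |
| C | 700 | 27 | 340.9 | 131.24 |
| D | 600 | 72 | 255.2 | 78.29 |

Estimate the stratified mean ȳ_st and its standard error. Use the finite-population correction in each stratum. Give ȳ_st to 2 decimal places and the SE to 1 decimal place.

ȳ_st ≈ 347.83, SE ≈ 10.1

ȳ_st = Σ W_h ȳ_h = (420·125.5 + 260·939.4 + 700·340.9 + 600·255.2)/1980 = 347.83030
V̂(ȳ_st) = Σ W_h² (1 − n_h/N_h) s_h²/n_h, with W_h = N_h/N and N = 1980:
  stratum A: (420/1980)²·(1 − 92/420)·39.07²/92 = 0.583031
  stratum B: (260/1980)²·(1 − 37/260)·207.89²/37 = 17.2748
  stratum C: (700/1980)²·(1 − 27/700)·131.24²/27 = 76.6569
  stratum D: (600/1980)²·(1 − 72/600)·78.29²/72 = 6.87915
V̂(ȳ_st) = 101.394
SE(ȳ_st) = √101.394 = 10.0695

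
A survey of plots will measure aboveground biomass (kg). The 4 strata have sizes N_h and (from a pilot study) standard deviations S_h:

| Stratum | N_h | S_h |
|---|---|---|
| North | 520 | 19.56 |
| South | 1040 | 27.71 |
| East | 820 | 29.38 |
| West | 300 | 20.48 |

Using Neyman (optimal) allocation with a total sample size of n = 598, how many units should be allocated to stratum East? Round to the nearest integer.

208

Neyman allocation: n_h = n · N_h S_h / Σ N_i S_i, with n = 598.
  stratum North: N_h·S_h = 520·19.56 = 10171.20
  stratum South: N_h·S_h = 1040·27.71 = 28818.40
  stratum East: N_h·S_h = 820·29.38 = 24091.60
  stratum West: N_h·S_h = 300·20.48 = 6144.00
Σ N_h S_h = 69225.20
n for stratum East = 598·24091.60/69225.20 = 208.115 → 208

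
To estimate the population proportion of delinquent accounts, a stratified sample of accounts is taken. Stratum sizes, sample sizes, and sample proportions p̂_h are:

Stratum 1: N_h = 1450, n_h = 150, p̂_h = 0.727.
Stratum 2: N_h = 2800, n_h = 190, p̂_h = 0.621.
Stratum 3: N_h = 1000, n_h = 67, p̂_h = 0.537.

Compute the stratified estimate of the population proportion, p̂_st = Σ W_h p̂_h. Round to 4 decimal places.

N = 5250; stratum weights W_h = N_h/N.
p̂_st = Σ W_h p̂_h = (1450·0.727 + 2800·0.621 + 1000·0.537)/5250 = 0.63428

p̂_st ≈ 0.6343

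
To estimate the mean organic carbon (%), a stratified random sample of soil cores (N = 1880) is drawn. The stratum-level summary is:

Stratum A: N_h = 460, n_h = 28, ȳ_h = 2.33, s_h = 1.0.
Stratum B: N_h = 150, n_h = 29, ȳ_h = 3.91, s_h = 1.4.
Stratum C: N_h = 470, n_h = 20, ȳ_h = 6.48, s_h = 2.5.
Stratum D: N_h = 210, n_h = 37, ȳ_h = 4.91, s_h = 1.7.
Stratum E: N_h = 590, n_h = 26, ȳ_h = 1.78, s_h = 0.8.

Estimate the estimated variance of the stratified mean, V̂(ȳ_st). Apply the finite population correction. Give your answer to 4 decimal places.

V̂(ȳ_st) ≈ 0.0242

V̂(ȳ_st) = Σ W_h² (1 − n_h/N_h) s_h²/n_h, with W_h = N_h/N and N = 1880:
  stratum A: (460/1880)²·(1 − 28/460)·1.0²/28 = 0.00200802
  stratum B: (150/1880)²·(1 − 29/150)·1.4²/29 = 0.000347072
  stratum C: (470/1880)²·(1 − 20/470)·2.5²/20 = 0.0187001
  stratum D: (210/1880)²·(1 − 37/210)·1.7²/37 = 0.000802871
  stratum E: (590/1880)²·(1 − 26/590)·0.8²/26 = 0.00231751
V̂(ȳ_st) = 0.0241756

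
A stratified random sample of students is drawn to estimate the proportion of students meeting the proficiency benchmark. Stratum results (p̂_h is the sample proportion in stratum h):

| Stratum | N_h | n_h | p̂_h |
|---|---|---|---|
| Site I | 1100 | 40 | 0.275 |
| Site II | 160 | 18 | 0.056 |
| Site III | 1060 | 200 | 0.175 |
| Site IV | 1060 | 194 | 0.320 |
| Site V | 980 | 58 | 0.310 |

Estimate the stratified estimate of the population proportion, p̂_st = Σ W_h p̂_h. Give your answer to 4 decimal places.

p̂_st ≈ 0.2615

N = 4360; stratum weights W_h = N_h/N.
p̂_st = Σ W_h p̂_h = (1100·0.275 + 160·0.056 + 1060·0.175 + 1060·0.320 + 980·0.310)/4360 = 0.26146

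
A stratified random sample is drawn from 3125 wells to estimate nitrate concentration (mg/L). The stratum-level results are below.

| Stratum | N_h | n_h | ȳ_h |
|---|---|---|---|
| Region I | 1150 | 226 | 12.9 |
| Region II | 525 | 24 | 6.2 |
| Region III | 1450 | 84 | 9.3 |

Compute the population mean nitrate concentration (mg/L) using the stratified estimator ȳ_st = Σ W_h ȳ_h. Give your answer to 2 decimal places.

N = Σ N_h = 3125. Stratum weights W_h = N_h/N.
ȳ_st = (1150·12.9 + 525·6.2 + 1450·9.3) / 3125 = 10.1040

ȳ_st ≈ 10.10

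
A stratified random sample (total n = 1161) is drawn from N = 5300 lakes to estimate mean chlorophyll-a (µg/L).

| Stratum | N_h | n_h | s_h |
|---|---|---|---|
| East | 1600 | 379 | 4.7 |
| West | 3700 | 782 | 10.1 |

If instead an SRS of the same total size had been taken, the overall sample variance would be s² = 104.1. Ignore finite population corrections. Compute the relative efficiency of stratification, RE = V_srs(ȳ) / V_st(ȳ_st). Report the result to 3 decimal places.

RE ≈ 1.302

V̂(ȳ_st) = Σ W_h² s_h²/n_h, with W_h = N_h/N and N = 5300:
  stratum East: (1600/5300)²·4.7²/379 = 0.00531184
  stratum West: (3700/5300)²·10.1²/782 = 0.0635752
V_st = 0.068887
V_srs = s²/n = 104.1/1161 = 0.0896641
Relative efficiency = V_srs / V_st = 0.0896641/0.068887 = 1.3016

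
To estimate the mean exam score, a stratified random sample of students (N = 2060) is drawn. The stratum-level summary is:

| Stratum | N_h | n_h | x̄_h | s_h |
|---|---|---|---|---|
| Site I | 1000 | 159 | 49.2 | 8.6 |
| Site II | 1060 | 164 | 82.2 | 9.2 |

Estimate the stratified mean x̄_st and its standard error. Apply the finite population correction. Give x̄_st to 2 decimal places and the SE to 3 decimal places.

x̄_st = Σ W_h x̄_h = (1000·49.2 + 1060·82.2)/2060 = 66.18058
V̂(x̄_st) = Σ W_h² (1 − n_h/N_h) s_h²/n_h, with W_h = N_h/N and N = 2060:
  stratum Site I: (1000/2060)²·(1 − 159/1000)·8.6²/159 = 0.0921852
  stratum Site II: (1060/2060)²·(1 − 164/1060)·9.2²/164 = 0.115508
V̂(x̄_st) = 0.207693
SE(x̄_st) = √0.207693 = 0.455733

x̄_st ≈ 66.18, SE ≈ 0.456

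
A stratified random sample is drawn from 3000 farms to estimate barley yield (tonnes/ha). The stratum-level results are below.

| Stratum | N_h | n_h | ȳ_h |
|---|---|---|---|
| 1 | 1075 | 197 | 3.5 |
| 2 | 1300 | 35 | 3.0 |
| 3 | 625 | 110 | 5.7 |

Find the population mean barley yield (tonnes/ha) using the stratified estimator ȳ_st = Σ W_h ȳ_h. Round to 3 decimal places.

ȳ_st ≈ 3.742

N = Σ N_h = 3000. Stratum weights W_h = N_h/N.
ȳ_st = (1075·3.5 + 1300·3.0 + 625·5.7) / 3000 = 3.74167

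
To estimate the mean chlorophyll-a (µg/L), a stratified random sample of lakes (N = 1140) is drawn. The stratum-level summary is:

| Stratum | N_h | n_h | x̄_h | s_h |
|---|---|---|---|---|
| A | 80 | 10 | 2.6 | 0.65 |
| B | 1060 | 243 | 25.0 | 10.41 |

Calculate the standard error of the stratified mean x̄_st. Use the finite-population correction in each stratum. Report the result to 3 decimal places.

V̂(x̄_st) = Σ W_h² (1 − n_h/N_h) s_h²/n_h, with W_h = N_h/N and N = 1140:
  stratum A: (80/1140)²·(1 − 10/80)·0.65²/10 = 0.000182056
  stratum B: (1060/1140)²·(1 − 243/1060)·10.41²/243 = 0.297176
V̂(x̄_st) = 0.297358
SE(x̄_st) = √0.297358 = 0.545305

SE(x̄_st) ≈ 0.545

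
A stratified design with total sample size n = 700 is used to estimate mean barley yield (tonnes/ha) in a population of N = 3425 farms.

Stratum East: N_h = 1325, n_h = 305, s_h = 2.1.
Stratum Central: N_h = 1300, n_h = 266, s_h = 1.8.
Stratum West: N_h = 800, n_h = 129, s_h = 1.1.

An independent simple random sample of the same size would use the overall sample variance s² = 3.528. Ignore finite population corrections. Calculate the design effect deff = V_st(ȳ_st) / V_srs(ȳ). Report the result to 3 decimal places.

V̂(ȳ_st) = Σ W_h² s_h²/n_h, with W_h = N_h/N and N = 3425:
  stratum East: (1325/3425)²·2.1²/305 = 0.00216396
  stratum Central: (1300/3425)²·1.8²/266 = 0.00175481
  stratum West: (800/3425)²·1.1²/129 = 0.000511746
V_st = 0.00443051
V_srs = s²/n = 3.528/700 = 0.00504
deff = V_st / V_srs = 0.00443051/0.00504 = 0.8791

deff ≈ 0.879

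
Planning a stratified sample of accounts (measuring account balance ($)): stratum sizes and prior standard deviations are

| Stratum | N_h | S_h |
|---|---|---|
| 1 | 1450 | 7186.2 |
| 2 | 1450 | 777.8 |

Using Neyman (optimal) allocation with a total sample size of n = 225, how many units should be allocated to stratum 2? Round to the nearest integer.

Neyman allocation: n_h = n · N_h S_h / Σ N_i S_i, with n = 225.
  stratum 1: N_h·S_h = 1450·7186.2 = 10419990.00
  stratum 2: N_h·S_h = 1450·777.8 = 1127810.00
Σ N_h S_h = 11547800.00
n for stratum 2 = 225·1127810.00/11547800.00 = 21.975 → 22

22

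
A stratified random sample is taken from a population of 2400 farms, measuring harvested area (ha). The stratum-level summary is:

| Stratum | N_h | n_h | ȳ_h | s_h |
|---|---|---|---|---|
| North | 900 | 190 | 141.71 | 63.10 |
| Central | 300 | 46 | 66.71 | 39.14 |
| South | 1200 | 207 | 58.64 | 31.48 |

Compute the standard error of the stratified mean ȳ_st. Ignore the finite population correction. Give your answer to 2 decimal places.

SE(ȳ_st) ≈ 2.16

V̂(ȳ_st) = Σ W_h² s_h²/n_h, with W_h = N_h/N and N = 2400:
  stratum North: (900/2400)²·63.10²/190 = 2.94692
  stratum Central: (300/2400)²·39.14²/46 = 0.52036
  stratum South: (1200/2400)²·31.48²/207 = 1.19685
V̂(ȳ_st) = 4.66412
SE(ȳ_st) = √4.66412 = 2.15966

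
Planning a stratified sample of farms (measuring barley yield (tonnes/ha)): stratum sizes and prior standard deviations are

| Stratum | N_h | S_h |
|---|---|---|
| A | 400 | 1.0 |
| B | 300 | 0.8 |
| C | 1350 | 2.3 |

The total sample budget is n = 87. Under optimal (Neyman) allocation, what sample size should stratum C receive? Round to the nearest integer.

Neyman allocation: n_h = n · N_h S_h / Σ N_i S_i, with n = 87.
  stratum A: N_h·S_h = 400·1.0 = 400.00
  stratum B: N_h·S_h = 300·0.8 = 240.00
  stratum C: N_h·S_h = 1350·2.3 = 3105.00
Σ N_h S_h = 3745.00
n for stratum C = 87·3105.00/3745.00 = 72.132 → 72

72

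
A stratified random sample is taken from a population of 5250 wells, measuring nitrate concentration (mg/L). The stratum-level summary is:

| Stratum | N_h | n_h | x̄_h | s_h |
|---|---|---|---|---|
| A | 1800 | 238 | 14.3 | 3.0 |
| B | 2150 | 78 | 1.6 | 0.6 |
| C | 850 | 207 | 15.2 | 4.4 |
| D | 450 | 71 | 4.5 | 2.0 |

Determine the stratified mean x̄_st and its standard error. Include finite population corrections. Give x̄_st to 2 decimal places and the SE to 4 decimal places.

x̄_st = Σ W_h x̄_h = (1800·14.3 + 2150·1.6 + 850·15.2 + 450·4.5)/5250 = 8.40476
V̂(x̄_st) = Σ W_h² (1 − n_h/N_h) s_h²/n_h, with W_h = N_h/N and N = 5250:
  stratum A: (1800/5250)²·(1 − 238/1800)·3.0²/238 = 0.00385745
  stratum B: (2150/5250)²·(1 − 78/2150)·0.6²/78 = 0.000745963
  stratum C: (850/5250)²·(1 − 207/850)·4.4²/207 = 0.00185458
  stratum D: (450/5250)²·(1 − 71/450)·2.0²/71 = 0.000348606
V̂(x̄_st) = 0.0068066
SE(x̄_st) = √0.0068066 = 0.0825021

x̄_st ≈ 8.40, SE ≈ 0.0825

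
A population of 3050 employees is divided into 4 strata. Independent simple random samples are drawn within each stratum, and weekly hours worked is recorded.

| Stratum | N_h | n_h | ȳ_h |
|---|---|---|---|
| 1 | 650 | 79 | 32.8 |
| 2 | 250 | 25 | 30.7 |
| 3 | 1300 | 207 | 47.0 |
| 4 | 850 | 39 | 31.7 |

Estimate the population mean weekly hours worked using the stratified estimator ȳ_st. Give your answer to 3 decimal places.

ȳ_st ≈ 38.374

N = Σ N_h = 3050. Stratum weights W_h = N_h/N.
ȳ_st = (650·32.8 + 250·30.7 + 1300·47.0 + 850·31.7) / 3050 = 38.37377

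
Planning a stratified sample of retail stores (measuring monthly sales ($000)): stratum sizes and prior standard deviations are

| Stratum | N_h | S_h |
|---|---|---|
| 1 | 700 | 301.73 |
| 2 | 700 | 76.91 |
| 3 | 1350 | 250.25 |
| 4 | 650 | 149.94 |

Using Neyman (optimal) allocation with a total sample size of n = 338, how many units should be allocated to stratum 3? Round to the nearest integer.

Neyman allocation: n_h = n · N_h S_h / Σ N_i S_i, with n = 338.
  stratum 1: N_h·S_h = 700·301.73 = 211211.00
  stratum 2: N_h·S_h = 700·76.91 = 53837.00
  stratum 3: N_h·S_h = 1350·250.25 = 337837.50
  stratum 4: N_h·S_h = 650·149.94 = 97461.00
Σ N_h S_h = 700346.50
n for stratum 3 = 338·337837.50/700346.50 = 163.047 → 163

163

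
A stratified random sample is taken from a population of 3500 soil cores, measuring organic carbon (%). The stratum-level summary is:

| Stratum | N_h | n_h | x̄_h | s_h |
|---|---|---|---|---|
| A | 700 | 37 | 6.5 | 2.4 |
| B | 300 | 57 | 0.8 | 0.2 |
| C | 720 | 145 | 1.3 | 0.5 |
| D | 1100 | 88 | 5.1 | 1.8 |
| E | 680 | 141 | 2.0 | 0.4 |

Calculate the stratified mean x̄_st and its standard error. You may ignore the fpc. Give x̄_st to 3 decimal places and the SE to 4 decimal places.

x̄_st = Σ W_h x̄_h = (700·6.5 + 300·0.8 + 720·1.3 + 1100·5.1 + 680·2.0)/3500 = 3.62743
V̂(x̄_st) = Σ W_h² s_h²/n_h, with W_h = N_h/N and N = 3500:
  stratum A: (700/3500)²·2.4²/37 = 0.00622703
  stratum B: (300/3500)²·0.2²/57 = 5.15575e-06
  stratum C: (720/3500)²·0.5²/145 = 7.29627e-05
  stratum D: (1100/3500)²·1.8²/88 = 0.00363673
  stratum E: (680/3500)²·0.4²/141 = 4.28334e-05
V̂(x̄_st) = 0.00998471
SE(x̄_st) = √0.00998471 = 0.0999235

x̄_st ≈ 3.627, SE ≈ 0.0999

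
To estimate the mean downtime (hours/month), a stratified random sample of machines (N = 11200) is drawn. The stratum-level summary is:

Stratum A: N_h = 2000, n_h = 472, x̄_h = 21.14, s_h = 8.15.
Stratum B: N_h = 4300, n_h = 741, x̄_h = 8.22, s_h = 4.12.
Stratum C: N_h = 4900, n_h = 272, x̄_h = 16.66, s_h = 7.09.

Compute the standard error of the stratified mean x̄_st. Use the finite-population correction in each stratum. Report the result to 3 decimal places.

V̂(x̄_st) = Σ W_h² (1 − n_h/N_h) s_h²/n_h, with W_h = N_h/N and N = 11200:
  stratum A: (2000/11200)²·(1 − 472/2000)·8.15²/472 = 0.00342839
  stratum B: (4300/11200)²·(1 − 741/4300)·4.12²/741 = 0.00279471
  stratum C: (4900/11200)²·(1 − 272/4900)·7.09²/272 = 0.03341
V̂(x̄_st) = 0.0396331
SE(x̄_st) = √0.0396331 = 0.199081

SE(x̄_st) ≈ 0.199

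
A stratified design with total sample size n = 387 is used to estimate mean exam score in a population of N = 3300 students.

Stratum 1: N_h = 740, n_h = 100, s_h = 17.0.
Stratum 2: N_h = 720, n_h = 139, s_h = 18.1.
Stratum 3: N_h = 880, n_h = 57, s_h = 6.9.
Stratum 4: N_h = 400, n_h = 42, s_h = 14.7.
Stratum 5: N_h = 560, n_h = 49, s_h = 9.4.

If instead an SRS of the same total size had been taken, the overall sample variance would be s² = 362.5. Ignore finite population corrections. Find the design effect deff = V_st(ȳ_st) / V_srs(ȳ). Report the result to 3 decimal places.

V̂(ȳ_st) = Σ W_h² s_h²/n_h, with W_h = N_h/N and N = 3300:
  stratum 1: (740/3300)²·17.0²/100 = 0.145323
  stratum 2: (720/3300)²·18.1²/139 = 0.112197
  stratum 3: (880/3300)²·6.9²/57 = 0.0593965
  stratum 4: (400/3300)²·14.7²/42 = 0.0755923
  stratum 5: (560/3300)²·9.4²/49 = 0.0519287
V_st = 0.444437
V_srs = s²/n = 362.5/387 = 0.936693
deff = V_st / V_srs = 0.444437/0.936693 = 0.4745

deff ≈ 0.474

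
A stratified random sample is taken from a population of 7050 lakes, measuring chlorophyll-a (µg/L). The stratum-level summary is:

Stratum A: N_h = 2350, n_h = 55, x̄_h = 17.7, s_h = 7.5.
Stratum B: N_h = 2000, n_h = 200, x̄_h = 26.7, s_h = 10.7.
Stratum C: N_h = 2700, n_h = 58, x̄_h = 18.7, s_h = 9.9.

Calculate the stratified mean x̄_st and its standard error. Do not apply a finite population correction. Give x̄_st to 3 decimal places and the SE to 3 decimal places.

x̄_st = Σ W_h x̄_h = (2350·17.7 + 2000·26.7 + 2700·18.7)/7050 = 20.63617
V̂(x̄_st) = Σ W_h² s_h²/n_h, with W_h = N_h/N and N = 7050:
  stratum A: (2350/7050)²·7.5²/55 = 0.113636
  stratum B: (2000/7050)²·10.7²/200 = 0.0460701
  stratum C: (2700/7050)²·9.9²/58 = 0.247852
V̂(x̄_st) = 0.407558
SE(x̄_st) = √0.407558 = 0.638403

x̄_st ≈ 20.636, SE ≈ 0.638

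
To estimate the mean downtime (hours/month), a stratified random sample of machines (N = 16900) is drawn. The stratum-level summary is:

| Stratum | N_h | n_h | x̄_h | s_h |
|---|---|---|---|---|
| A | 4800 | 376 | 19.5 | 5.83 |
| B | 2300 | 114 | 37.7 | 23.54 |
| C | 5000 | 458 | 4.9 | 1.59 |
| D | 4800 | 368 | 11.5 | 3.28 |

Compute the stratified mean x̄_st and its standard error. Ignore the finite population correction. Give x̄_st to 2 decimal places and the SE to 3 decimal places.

x̄_st ≈ 15.39, SE ≈ 0.316

x̄_st = Σ W_h x̄_h = (4800·19.5 + 2300·37.7 + 5000·4.9 + 4800·11.5)/16900 = 15.38521
V̂(x̄_st) = Σ W_h² s_h²/n_h, with W_h = N_h/N and N = 16900:
  stratum A: (4800/16900)²·5.83²/376 = 0.0072922
  stratum B: (2300/16900)²·23.54²/114 = 0.0900306
  stratum C: (5000/16900)²·1.59²/458 = 0.000483165
  stratum D: (4800/16900)²·3.28²/368 = 0.00235835
V̂(x̄_st) = 0.100164
SE(x̄_st) = √0.100164 = 0.316488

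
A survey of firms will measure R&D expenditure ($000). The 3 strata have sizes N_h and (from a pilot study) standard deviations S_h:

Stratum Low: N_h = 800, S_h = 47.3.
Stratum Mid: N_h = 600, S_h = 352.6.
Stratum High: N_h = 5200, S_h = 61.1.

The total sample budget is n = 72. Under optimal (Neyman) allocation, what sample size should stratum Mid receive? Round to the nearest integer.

Neyman allocation: n_h = n · N_h S_h / Σ N_i S_i, with n = 72.
  stratum Low: N_h·S_h = 800·47.3 = 37840.00
  stratum Mid: N_h·S_h = 600·352.6 = 211560.00
  stratum High: N_h·S_h = 5200·61.1 = 317720.00
Σ N_h S_h = 567120.00
n for stratum Mid = 72·211560.00/567120.00 = 26.859 → 27

27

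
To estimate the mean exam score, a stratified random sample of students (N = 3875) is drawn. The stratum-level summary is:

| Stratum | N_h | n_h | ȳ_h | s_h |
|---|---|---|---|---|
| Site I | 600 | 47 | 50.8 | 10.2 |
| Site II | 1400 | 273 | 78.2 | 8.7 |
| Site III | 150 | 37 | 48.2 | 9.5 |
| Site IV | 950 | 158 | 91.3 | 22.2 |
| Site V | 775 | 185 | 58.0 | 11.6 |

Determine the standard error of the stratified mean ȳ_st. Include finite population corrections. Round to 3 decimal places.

V̂(ȳ_st) = Σ W_h² (1 − n_h/N_h) s_h²/n_h, with W_h = N_h/N and N = 3875:
  stratum Site I: (600/3875)²·(1 − 47/600)·10.2²/47 = 0.0489143
  stratum Site II: (1400/3875)²·(1 − 273/1400)·8.7²/273 = 0.0291329
  stratum Site III: (150/3875)²·(1 − 37/150)·9.5²/37 = 0.00275342
  stratum Site IV: (950/3875)²·(1 − 158/950)·22.2²/158 = 0.156298
  stratum Site V: (775/3875)²·(1 − 185/775)·11.6²/185 = 0.022149
V̂(ȳ_st) = 0.259248
SE(ȳ_st) = √0.259248 = 0.509164

SE(ȳ_st) ≈ 0.509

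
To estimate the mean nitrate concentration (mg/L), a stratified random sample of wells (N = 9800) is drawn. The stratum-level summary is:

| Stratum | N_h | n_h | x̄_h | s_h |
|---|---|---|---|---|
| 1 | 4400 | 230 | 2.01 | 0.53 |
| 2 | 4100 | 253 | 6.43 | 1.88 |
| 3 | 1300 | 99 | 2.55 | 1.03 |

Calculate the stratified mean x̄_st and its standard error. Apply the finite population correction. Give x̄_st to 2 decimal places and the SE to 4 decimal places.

x̄_st ≈ 3.93, SE ≈ 0.0520

x̄_st = Σ W_h x̄_h = (4400·2.01 + 4100·6.43 + 1300·2.55)/9800 = 3.93082
V̂(x̄_st) = Σ W_h² (1 − n_h/N_h) s_h²/n_h, with W_h = N_h/N and N = 9800:
  stratum 1: (4400/9800)²·(1 − 230/4400)·0.53²/230 = 0.000233325
  stratum 2: (4100/9800)²·(1 − 253/4100)·1.88²/253 = 0.00229429
  stratum 3: (1300/9800)²·(1 − 99/1300)·1.03²/99 = 0.00017421
V̂(x̄_st) = 0.00270183
SE(x̄_st) = √0.00270183 = 0.0519791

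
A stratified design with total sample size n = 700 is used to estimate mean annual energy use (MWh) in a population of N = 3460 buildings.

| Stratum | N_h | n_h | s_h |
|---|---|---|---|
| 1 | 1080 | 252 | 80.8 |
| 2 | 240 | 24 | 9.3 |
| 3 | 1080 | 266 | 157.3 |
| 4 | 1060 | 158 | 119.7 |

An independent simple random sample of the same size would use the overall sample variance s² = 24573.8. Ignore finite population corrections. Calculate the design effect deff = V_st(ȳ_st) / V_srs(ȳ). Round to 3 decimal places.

V̂(ȳ_st) = Σ W_h² s_h²/n_h, with W_h = N_h/N and N = 3460:
  stratum 1: (1080/3460)²·80.8²/252 = 2.52416
  stratum 2: (240/3460)²·9.3²/24 = 0.017339
  stratum 3: (1080/3460)²·157.3²/266 = 9.06298
  stratum 4: (1060/3460)²·119.7²/158 = 8.5112
V_st = 20.1157
V_srs = s²/n = 24573.8/700 = 35.1054
deff = V_st / V_srs = 20.1157/35.1054 = 0.5730

deff ≈ 0.573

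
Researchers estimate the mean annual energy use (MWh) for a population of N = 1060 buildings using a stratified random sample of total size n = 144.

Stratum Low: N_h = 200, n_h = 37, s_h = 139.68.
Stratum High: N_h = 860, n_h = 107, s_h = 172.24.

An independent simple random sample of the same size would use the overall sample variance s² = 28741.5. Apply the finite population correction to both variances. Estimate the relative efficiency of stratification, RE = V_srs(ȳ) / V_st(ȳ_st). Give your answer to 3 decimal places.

V̂(ȳ_st) = Σ W_h² (1 − n_h/N_h) s_h²/n_h, with W_h = N_h/N and N = 1060:
  stratum Low: (200/1060)²·(1 − 37/200)·139.68²/37 = 15.2993
  stratum High: (860/1060)²·(1 − 107/860)·172.24²/107 = 159.796
V_st = 175.095
V_srs = (1 − 144/1060)·28741.5/144 = 172.479
Relative efficiency = V_srs / V_st = 172.479/175.095 = 0.9851

RE ≈ 0.985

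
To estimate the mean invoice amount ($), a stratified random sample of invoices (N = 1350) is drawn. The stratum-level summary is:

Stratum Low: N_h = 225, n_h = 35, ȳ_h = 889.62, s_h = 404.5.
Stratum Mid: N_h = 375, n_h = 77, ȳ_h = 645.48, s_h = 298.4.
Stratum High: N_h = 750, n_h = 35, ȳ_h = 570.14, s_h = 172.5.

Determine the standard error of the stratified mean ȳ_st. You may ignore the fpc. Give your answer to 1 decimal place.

V̂(ȳ_st) = Σ W_h² s_h²/n_h, with W_h = N_h/N and N = 1350:
  stratum Low: (225/1350)²·404.5²/35 = 129.857
  stratum Mid: (375/1350)²·298.4²/77 = 89.2282
  stratum High: (750/1350)²·172.5²/35 = 262.401
V̂(ȳ_st) = 481.486
SE(ȳ_st) = √481.486 = 21.9428

SE(ȳ_st) ≈ 21.9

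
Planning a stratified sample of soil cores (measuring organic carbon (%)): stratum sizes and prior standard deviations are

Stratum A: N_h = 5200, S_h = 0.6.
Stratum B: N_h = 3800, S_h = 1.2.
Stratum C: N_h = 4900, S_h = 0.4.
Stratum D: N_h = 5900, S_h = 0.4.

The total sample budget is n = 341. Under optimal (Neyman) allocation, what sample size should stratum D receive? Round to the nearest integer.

67

Neyman allocation: n_h = n · N_h S_h / Σ N_i S_i, with n = 341.
  stratum A: N_h·S_h = 5200·0.6 = 3120.00
  stratum B: N_h·S_h = 3800·1.2 = 4560.00
  stratum C: N_h·S_h = 4900·0.4 = 1960.00
  stratum D: N_h·S_h = 5900·0.4 = 2360.00
Σ N_h S_h = 12000.00
n for stratum D = 341·2360.00/12000.00 = 67.063 → 67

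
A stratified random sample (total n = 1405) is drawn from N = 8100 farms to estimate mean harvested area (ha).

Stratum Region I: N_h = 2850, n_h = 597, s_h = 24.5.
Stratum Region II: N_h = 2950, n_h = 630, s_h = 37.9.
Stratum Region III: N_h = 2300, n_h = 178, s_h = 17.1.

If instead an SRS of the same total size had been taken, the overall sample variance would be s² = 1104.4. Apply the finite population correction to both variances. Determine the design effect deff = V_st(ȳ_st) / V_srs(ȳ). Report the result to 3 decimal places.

V̂(ȳ_st) = Σ W_h² (1 − n_h/N_h) s_h²/n_h, with W_h = N_h/N and N = 8100:
  stratum Region I: (2850/8100)²·(1 − 597/2850)·24.5²/597 = 0.0983997
  stratum Region II: (2950/8100)²·(1 − 630/2950)·37.9²/630 = 0.237836
  stratum Region III: (2300/8100)²·(1 − 178/2300)·17.1²/178 = 0.122201
V_st = 0.458437
V_srs = (1 − 1405/8100)·1104.4/1405 = 0.649704
deff = V_st / V_srs = 0.458437/0.649704 = 0.7056

deff ≈ 0.706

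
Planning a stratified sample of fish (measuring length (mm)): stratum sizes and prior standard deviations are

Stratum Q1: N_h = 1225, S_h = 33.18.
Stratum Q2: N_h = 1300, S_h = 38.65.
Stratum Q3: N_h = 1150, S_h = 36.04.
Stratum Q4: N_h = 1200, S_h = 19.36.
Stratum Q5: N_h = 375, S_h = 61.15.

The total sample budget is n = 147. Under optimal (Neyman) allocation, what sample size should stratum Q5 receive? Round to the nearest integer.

Neyman allocation: n_h = n · N_h S_h / Σ N_i S_i, with n = 147.
  stratum Q1: N_h·S_h = 1225·33.18 = 40645.50
  stratum Q2: N_h·S_h = 1300·38.65 = 50245.00
  stratum Q3: N_h·S_h = 1150·36.04 = 41446.00
  stratum Q4: N_h·S_h = 1200·19.36 = 23232.00
  stratum Q5: N_h·S_h = 375·61.15 = 22931.25
Σ N_h S_h = 178499.75
n for stratum Q5 = 147·22931.25/178499.75 = 18.885 → 19

19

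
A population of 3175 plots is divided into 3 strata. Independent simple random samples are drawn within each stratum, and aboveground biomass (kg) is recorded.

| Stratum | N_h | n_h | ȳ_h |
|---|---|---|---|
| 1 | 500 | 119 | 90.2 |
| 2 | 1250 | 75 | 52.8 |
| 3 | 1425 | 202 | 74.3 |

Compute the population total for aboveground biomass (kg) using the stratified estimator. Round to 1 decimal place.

τ̂_st = Σ N_h ȳ_h = 500·90.2 + 1250·52.8 + 1425·74.3 = 216977.5

τ̂_st ≈ 216977.5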